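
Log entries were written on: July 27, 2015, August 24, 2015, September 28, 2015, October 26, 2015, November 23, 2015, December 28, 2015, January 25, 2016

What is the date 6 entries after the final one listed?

Gaps: 28, 35, 28, 28, 35, 28 days — a mix of 28 and 35. Every date is a Monday.
Each is the 4th Monday of its month.
February 2016 — 4th Monday is February 22, 2016.
4th Monday of March 2016: March 28, 2016.
4th Monday of April 2016: April 25, 2016.
4th Monday of May 2016: May 23, 2016.
4th Monday of June 2016: June 27, 2016.
4th Monday of July 2016: July 25, 2016.

July 25, 2016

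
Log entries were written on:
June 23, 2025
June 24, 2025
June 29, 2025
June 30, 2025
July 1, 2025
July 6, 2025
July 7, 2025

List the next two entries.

July 8, 2025; July 13, 2025

Gaps: 1, 5, 1, 1, 5, 1 days — not constant, but cyclic with period 3.
The events fall on every Monday, Tuesday and Sunday.
The following Tuesday is July 8, 2025.
The following Sunday is July 13, 2025.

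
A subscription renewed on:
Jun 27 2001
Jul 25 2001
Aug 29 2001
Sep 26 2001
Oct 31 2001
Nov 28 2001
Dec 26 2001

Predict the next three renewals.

Jan 30 2002, Feb 27 2002, Mar 27 2002

Every date is a Wednesday; gaps 28, 35, 28, 35, 28, 28 days.
Each is the last Wednesday of its month (at least one falls on the 29th or later, ruling out '4th Wednesday').
January 2002 ends with Wednesday Jan 30 2002.
Last Wednesday of February 2002: Feb 27 2002.
March 2002 ends with Wednesday Mar 27 2002.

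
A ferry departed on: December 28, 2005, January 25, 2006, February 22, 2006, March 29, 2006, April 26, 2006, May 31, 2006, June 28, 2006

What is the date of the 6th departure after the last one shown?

These are Wednesdays with 28, 28, 35, 28, 35, 28-day gaps.
Each is the final Wednesday of its month — March 29, 2006 is past the 28th, so '4th Wednesday' doesn't fit.
July 2006 ends with Wednesday July 26, 2006.
Last Wednesday of August 2006: August 30, 2006.
September 2006 ends with Wednesday September 27, 2006.
October 2006 ends with Wednesday October 25, 2006.
November 2006 ends with Wednesday November 29, 2006.
December 2006 ends with Wednesday December 27, 2006.

December 27, 2006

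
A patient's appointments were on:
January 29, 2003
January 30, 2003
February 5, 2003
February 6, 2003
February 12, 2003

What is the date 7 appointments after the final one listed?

The gap pattern 1, 6, 1, 6 repeats every 2 events.
These are the Wednesdays and Thursdays of each week.
The following Thursday is February 13, 2003.
Next Wednesday: February 19, 2003.
The following Thursday is February 20, 2003.
Next Wednesday: February 26, 2003.
Next Thursday: February 27, 2003.
The following Wednesday is March 5, 2003.
The following Thursday is March 6, 2003.

March 6, 2003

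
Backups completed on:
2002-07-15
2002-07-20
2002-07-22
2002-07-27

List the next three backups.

The gap pattern 5, 2, 5 repeats every 2 events.
These are the Mondays and Saturdays of each week.
Next Monday: 2002-07-29.
Next Saturday: 2002-08-03.
Next Monday: 2002-08-05.

2002-07-29, 2002-08-03, 2002-08-05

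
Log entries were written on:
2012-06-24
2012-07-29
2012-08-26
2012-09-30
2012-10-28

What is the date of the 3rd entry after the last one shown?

All Sundays; the gaps (35, 28, 35, 28) vary with month length.
This is the last Sunday of each month.
Last Sunday of November 2012: 2012-11-25.
Last Sunday of December 2012: 2012-12-30.
January 2013 ends with Sunday 2013-01-27.

2013-01-27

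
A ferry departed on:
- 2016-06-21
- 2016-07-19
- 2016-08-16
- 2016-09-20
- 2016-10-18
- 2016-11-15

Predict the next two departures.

All dates are Tuesdays, 28, 28, 35, 28, 28 days apart.
Specifically, the 3rd Tuesday of each month.
December 2016 — 3rd Tuesday is 2016-12-20.
3rd Tuesday of January 2017: 2017-01-17.

2016-12-20, 2017-01-17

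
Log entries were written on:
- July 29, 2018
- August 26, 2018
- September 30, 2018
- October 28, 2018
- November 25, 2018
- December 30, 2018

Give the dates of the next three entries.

These are Sundays with 28, 35, 28, 28, 35-day gaps.
Each is the final Sunday of its month — July 29, 2018 is past the 28th, so '4th Sunday' doesn't fit.
January 2019 ends with Sunday January 27, 2019.
Last Sunday of February 2019: February 24, 2019.
March 2019 ends with Sunday March 31, 2019.

January 27, 2019; February 24, 2019; March 31, 2019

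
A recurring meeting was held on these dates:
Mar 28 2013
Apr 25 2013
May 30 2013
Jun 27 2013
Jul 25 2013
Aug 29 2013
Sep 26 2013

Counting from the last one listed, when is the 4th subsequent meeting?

Every date is a Thursday; gaps 28, 35, 28, 28, 35, 28 days.
Each is the last Thursday of its month (at least one falls on the 29th or later, ruling out '4th Thursday').
October 2013 ends with Thursday Oct 31 2013.
November 2013 ends with Thursday Nov 28 2013.
Last Thursday of December 2013: Dec 26 2013.
January 2014 ends with Thursday Jan 30 2014.

Jan 30 2014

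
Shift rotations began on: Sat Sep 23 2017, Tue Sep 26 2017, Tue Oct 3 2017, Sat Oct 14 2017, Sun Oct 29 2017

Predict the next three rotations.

The spacing grows by 4 each time: 3, 7, 11, 15 days.
Next gap: 19 days. Sun Oct 29 2017 + 19 days = Fri Nov 17 2017.
Next gap: 23 days. Fri Nov 17 2017 + 23 days = Sun Dec 10 2017.
Next gap: 27 days. Sun Dec 10 2017 + 27 days = Sat Jan 6 2018.

Fri Nov 17 2017, Sun Dec 10 2017, Sat Jan 6 2018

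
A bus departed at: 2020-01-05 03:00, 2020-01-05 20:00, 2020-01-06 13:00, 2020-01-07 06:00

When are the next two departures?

Gaps: 17, 17, 17 hours — each event is 17 hours after the previous one.
2020-01-07 06:00 + 17 h = 2020-01-07 23:00.
2020-01-07 23:00 + 17 h = 2020-01-08 16:00.

2020-01-07 23:00, 2020-01-08 16:00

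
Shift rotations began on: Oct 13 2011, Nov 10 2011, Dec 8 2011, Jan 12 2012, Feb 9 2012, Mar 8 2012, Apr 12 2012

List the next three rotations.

Gaps: 28, 28, 35, 28, 28, 35 days — a mix of 28 and 35. Every date is a Thursday.
Each is the 2nd Thursday of its month.
May 2012 — 2nd Thursday is May 10 2012.
June 2012 — 2nd Thursday is Jun 14 2012.
2nd Thursday of July 2012: Jul 12 2012.

May 10 2012, Jun 14 2012, Jul 12 2012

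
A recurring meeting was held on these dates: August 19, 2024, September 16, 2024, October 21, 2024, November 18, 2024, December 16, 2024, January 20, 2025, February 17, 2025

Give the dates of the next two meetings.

March 17, 2025; April 21, 2025

These are Mondays at 28- or 35-day spacing (28, 35, 28, 28, 35, 28).
The pattern: 3rd Monday of the month.
3rd Monday of March 2025: March 17, 2025.
April 2025 — 3rd Monday is April 21, 2025.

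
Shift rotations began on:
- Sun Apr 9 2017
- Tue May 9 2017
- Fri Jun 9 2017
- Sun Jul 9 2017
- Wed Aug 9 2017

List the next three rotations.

Sat Sep 9 2017, Mon Oct 9 2017, Thu Nov 9 2017

Each date is the 9th; the gaps (30, 31, 30, 31) track the month lengths.
The rule is the 9th of each month.
September 2017: Sat Sep 9 2017.
October 2017: Mon Oct 9 2017.
November 2017: Thu Nov 9 2017.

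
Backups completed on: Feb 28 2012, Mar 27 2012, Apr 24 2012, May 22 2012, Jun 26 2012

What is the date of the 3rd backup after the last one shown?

Sep 25 2012

All dates are Tuesdays, 28, 28, 28, 35 days apart.
Specifically, the 4th Tuesday of each month.
4th Tuesday of July 2012: Jul 24 2012.
August 2012 — 4th Tuesday is Aug 28 2012.
4th Tuesday of September 2012: Sep 25 2012.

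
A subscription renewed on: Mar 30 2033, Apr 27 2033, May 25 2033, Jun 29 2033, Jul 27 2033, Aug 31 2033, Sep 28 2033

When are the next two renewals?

These are Wednesdays with 28, 28, 35, 28, 35, 28-day gaps.
Each is the final Wednesday of its month — Mar 30 2033 is past the 28th, so '4th Wednesday' doesn't fit.
October 2033 ends with Wednesday Oct 26 2033.
November 2033 ends with Wednesday Nov 30 2033.

Oct 26 2033, Nov 30 2033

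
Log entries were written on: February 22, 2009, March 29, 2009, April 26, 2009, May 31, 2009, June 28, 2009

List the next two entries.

July 26, 2009; August 30, 2009

Every date is a Sunday; gaps 35, 28, 35, 28 days.
Each is the last Sunday of its month (at least one falls on the 29th or later, ruling out '4th Sunday').
Last Sunday of July 2009: July 26, 2009.
August 2009 ends with Sunday August 30, 2009.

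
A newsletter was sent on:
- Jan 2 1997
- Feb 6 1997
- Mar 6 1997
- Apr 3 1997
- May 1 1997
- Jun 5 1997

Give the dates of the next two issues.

Jul 3 1997, Aug 7 1997

All dates are Thursdays, 35, 28, 28, 28, 35 days apart.
Specifically, the 1st Thursday of each month.
July 1997 — 1st Thursday is Jul 3 1997.
August 1997 — 1st Thursday is Aug 7 1997.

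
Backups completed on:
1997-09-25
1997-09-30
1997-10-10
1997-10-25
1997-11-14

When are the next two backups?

1997-12-09, 1998-01-08

The spacing grows by 5 each time: 5, 10, 15, 20 days.
Next gap: 25 days. 1997-11-14 + 25 days = 1997-12-09.
Next gap: 30 days. 1997-12-09 + 30 days = 1998-01-08.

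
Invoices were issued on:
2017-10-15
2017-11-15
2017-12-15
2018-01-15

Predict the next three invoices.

The day-of-month is always 15 (31, 30, 31 days between events).
So this recurs on the 15th of each month.
Next: February 2018 → 2018-02-15.
March 2018: 2018-03-15.
Next: April 2018 → 2018-04-15.

2018-02-15, 2018-03-15, 2018-04-15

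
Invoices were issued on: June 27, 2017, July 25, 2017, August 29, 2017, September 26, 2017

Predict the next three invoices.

All Tuesdays; the gaps (28, 35, 28) vary with month length.
This is the last Tuesday of each month.
Last Tuesday of October 2017: October 31, 2017.
Last Tuesday of November 2017: November 28, 2017.
Last Tuesday of December 2017: December 26, 2017.

October 31, 2017; November 28, 2017; December 26, 2017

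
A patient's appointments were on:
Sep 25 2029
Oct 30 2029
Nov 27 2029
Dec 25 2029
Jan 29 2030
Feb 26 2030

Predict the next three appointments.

Mar 26 2030, Apr 30 2030, May 28 2030

All Tuesdays; the gaps (35, 28, 28, 35, 28) vary with month length.
This is the last Tuesday of each month.
Last Tuesday of March 2030: Mar 26 2030.
Last Tuesday of April 2030: Apr 30 2030.
May 2030 ends with Tuesday May 28 2030.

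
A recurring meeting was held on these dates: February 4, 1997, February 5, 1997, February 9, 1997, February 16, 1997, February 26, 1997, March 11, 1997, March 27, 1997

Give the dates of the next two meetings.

Intervals are 1, 4, 7, 10, 13, 16 days — an arithmetic progression with common difference 3.
Next gap: 19 days. March 27, 1997 + 19 days = April 15, 1997.
Next gap: 22 days. April 15, 1997 + 22 days = May 7, 1997.

April 15, 1997; May 7, 1997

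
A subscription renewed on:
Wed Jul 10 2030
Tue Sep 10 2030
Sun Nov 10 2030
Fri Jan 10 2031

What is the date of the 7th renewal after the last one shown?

Wed Mar 10 2032

The day-of-month is always 10 (62, 61, 61 days between events).
So this recurs on the 10th of every 2 months.
March 2031: Mon Mar 10 2031.
May 2031: Sat May 10 2031.
July 2031: Thu Jul 10 2031.
Next: September 2031 → Wed Sep 10 2031.
November 2031: Mon Nov 10 2031.
Next: January 2032 → Sat Jan 10 2032.
Next: March 2032 → Wed Mar 10 2032.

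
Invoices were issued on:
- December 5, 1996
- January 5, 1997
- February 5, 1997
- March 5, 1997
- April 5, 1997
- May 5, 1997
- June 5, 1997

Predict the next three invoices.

Gaps: 31, 31, 28, 31, 30, 31 days — not constant. Every event is on the 5th of the month.
Pattern: the 5th of each month.
July 1997: July 5, 1997.
August 1997: August 5, 1997.
Next: September 1997 → September 5, 1997.

July 5, 1997; August 5, 1997; September 5, 1997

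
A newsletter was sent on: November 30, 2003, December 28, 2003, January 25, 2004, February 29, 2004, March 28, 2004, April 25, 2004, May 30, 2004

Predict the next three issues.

June 27, 2004; July 25, 2004; August 29, 2004

All Sundays; the gaps (28, 28, 35, 28, 28, 35) vary with month length.
This is the last Sunday of each month.
June 2004 ends with Sunday June 27, 2004.
Last Sunday of July 2004: July 25, 2004.
August 2004 ends with Sunday August 29, 2004.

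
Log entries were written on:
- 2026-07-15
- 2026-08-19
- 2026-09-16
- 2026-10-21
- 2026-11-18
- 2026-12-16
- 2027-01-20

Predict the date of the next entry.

All dates are Wednesdays, 35, 28, 35, 28, 28, 35 days apart.
Specifically, the 3rd Wednesday of each month.
February 2027 — 3rd Wednesday is 2027-02-17.

2027-02-17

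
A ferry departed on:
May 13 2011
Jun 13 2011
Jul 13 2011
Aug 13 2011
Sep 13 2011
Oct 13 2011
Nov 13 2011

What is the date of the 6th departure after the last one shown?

May 13 2012

The day-of-month is always 13 (31, 30, 31, 31, 30, 31 days between events).
So this recurs on the 13th of each month.
December 2011: Dec 13 2011.
Next: January 2012 → Jan 13 2012.
February 2012: Feb 13 2012.
March 2012: Mar 13 2012.
April 2012: Apr 13 2012.
May 2012: May 13 2012.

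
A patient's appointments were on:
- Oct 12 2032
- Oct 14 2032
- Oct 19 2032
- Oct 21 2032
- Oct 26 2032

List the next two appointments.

Gaps: 2, 5, 2, 5 days — not constant, but cyclic with period 2.
The events fall on every Tuesday and Thursday.
Next Thursday: Oct 28 2032.
The following Tuesday is Nov 2 2032.

Oct 28 2032, Nov 2 2032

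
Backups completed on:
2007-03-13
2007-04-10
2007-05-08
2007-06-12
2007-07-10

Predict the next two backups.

These are Tuesdays at 28- or 35-day spacing (28, 28, 35, 28).
The pattern: 2nd Tuesday of the month.
2nd Tuesday of August 2007: 2007-08-14.
2nd Tuesday of September 2007: 2007-09-11.

2007-08-14, 2007-09-11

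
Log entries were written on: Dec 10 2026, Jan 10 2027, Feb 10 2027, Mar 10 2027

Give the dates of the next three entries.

Apr 10 2027, May 10 2027, Jun 10 2027

Each date is the 10th; the gaps (31, 31, 28) track the month lengths.
The rule is the 10th of each month.
April 2027: Apr 10 2027.
Next: May 2027 → May 10 2027.
Next: June 2027 → Jun 10 2027.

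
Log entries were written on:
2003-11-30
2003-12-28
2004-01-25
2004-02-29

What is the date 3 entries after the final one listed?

These are Sundays with 28, 28, 35-day gaps.
Each is the final Sunday of its month — 2003-11-30 is past the 28th, so '4th Sunday' doesn't fit.
March 2004 ends with Sunday 2004-03-28.
April 2004 ends with Sunday 2004-04-25.
Last Sunday of May 2004: 2004-05-30.

2004-05-30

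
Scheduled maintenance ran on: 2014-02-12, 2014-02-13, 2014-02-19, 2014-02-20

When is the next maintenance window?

Gaps: 1, 6, 1 days — not constant, but cyclic with period 2.
The events fall on every Wednesday and Thursday.
The following Wednesday is 2014-02-26.

2014-02-26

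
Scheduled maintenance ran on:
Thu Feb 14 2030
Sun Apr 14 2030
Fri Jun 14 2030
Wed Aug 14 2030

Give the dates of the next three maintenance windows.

Mon Oct 14 2030, Sat Dec 14 2030, Fri Feb 14 2031

The day-of-month is always 14 (59, 61, 61 days between events).
So this recurs on the 14th of every 2 months.
October 2030: Mon Oct 14 2030.
December 2030: Sat Dec 14 2030.
February 2031: Fri Feb 14 2031.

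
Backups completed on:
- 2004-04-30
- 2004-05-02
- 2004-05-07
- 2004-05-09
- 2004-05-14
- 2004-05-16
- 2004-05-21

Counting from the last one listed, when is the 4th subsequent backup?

Gaps: 2, 5, 2, 5, 2, 5 days — not constant, but cyclic with period 2.
The events fall on every Friday and Sunday.
Next Sunday: 2004-05-23.
Next Friday: 2004-05-28.
The following Sunday is 2004-05-30.
The following Friday is 2004-06-04.

2004-06-04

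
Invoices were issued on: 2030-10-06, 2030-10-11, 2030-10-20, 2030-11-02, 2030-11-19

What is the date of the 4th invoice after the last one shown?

The spacing grows by 4 each time: 5, 9, 13, 17 days.
Next gap: 21 days. 2030-11-19 + 21 days = 2030-12-10.
Next gap: 25 days. 2030-12-10 + 25 days = 2031-01-04.
Next gap: 29 days. 2031-01-04 + 29 days = 2031-02-02.
Next gap: 33 days. 2031-02-02 + 33 days = 2031-03-07.

2031-03-07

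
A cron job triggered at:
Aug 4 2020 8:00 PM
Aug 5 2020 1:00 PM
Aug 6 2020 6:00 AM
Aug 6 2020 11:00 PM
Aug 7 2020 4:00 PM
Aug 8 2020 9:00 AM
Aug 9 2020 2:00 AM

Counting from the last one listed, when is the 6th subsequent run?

Aug 13 2020 8:00 AM

Spacing: 17, 17, 17, 17, 17, 17 h — constant 17 h.
Aug 9 2020 2:00 AM + 17 h = Aug 9 2020 7:00 PM.
Aug 9 2020 7:00 PM + 17 h = Aug 10 2020 12:00 PM.
Aug 10 2020 12:00 PM + 17 h = Aug 11 2020 5:00 AM.
Aug 11 2020 5:00 AM + 17 h = Aug 11 2020 10:00 PM.
Aug 11 2020 10:00 PM + 17 h = Aug 12 2020 3:00 PM.
Aug 12 2020 3:00 PM + 17 h = Aug 13 2020 8:00 AM.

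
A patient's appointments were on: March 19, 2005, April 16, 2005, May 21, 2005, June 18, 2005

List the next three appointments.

July 16, 2005; August 20, 2005; September 17, 2005

All dates are Saturdays, 28, 35, 28 days apart.
Specifically, the 3rd Saturday of each month.
July 2005 — 3rd Saturday is July 16, 2005.
3rd Saturday of August 2005: August 20, 2005.
September 2005 — 3rd Saturday is September 17, 2005.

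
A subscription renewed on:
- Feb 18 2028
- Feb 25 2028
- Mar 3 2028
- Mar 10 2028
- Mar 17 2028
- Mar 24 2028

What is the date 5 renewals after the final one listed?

Gaps between consecutive events: 7, 7, 7, 7, 7 days — a constant 7-day interval.
Mar 24 2028 + 7 days = Mar 31 2028.
Mar 31 2028 + 7 days = Apr 7 2028.
Apr 7 2028 + 7 days = Apr 14 2028.
Apr 14 2028 + 7 days = Apr 21 2028.
Apr 21 2028 + 7 days = Apr 28 2028.

Apr 28 2028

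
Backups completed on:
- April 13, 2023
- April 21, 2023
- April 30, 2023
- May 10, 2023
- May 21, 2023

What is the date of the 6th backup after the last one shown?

August 16, 2023

Gaps: 8, 9, 10, 11 days — each gap is 1 larger than the previous one.
Next gap: 12 days. May 21, 2023 + 12 days = June 2, 2023.
Next gap: 13 days. June 2, 2023 + 13 days = June 15, 2023.
Next gap: 14 days. June 15, 2023 + 14 days = June 29, 2023.
Next gap: 15 days. June 29, 2023 + 15 days = July 14, 2023.
Next gap: 16 days. July 14, 2023 + 16 days = July 30, 2023.
Next gap: 17 days. July 30, 2023 + 17 days = August 16, 2023.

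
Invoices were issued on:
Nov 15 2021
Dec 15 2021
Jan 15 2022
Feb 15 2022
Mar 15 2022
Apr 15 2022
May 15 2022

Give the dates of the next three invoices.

The day-of-month is always 15 (30, 31, 31, 28, 31, 30 days between events).
So this recurs on the 15th of each month.
June 2022: Jun 15 2022.
July 2022: Jul 15 2022.
Next: August 2022 → Aug 15 2022.

Jun 15 2022, Jul 15 2022, Aug 15 2022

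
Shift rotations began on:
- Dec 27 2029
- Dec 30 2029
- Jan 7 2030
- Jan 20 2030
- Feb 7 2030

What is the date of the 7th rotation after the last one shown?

Oct 31 2030

Gaps: 3, 8, 13, 18 days — each gap is 5 larger than the previous one.
Next gap: 23 days. Feb 7 2030 + 23 days = Mar 2 2030.
Next gap: 28 days. Mar 2 2030 + 28 days = Mar 30 2030.
Next gap: 33 days. Mar 30 2030 + 33 days = May 2 2030.
Next gap: 38 days. May 2 2030 + 38 days = Jun 9 2030.
Next gap: 43 days. Jun 9 2030 + 43 days = Jul 22 2030.
Next gap: 48 days. Jul 22 2030 + 48 days = Sep 8 2030.
Next gap: 53 days. Sep 8 2030 + 53 days = Oct 31 2030.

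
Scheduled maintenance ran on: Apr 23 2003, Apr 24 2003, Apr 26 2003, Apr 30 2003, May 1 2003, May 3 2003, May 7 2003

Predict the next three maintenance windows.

The gap pattern 1, 2, 4, 1, 2, 4 repeats every 3 events.
These are the Wednesdays, Thursdays and Saturdays of each week.
Next Thursday: May 8 2003.
The following Saturday is May 10 2003.
The following Wednesday is May 14 2003.

May 8 2003, May 10 2003, May 14 2003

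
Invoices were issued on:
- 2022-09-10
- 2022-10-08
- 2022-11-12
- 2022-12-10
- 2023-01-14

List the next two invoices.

Gaps: 28, 35, 28, 35 days — a mix of 28 and 35. Every date is a Saturday.
Each is the 2nd Saturday of its month.
2nd Saturday of February 2023: 2023-02-11.
2nd Saturday of March 2023: 2023-03-11.

2023-02-11, 2023-03-11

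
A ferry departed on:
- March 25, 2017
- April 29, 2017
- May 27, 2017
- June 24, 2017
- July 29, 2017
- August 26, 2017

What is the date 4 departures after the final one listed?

These are Saturdays with 35, 28, 28, 35, 28-day gaps.
Each is the final Saturday of its month — April 29, 2017 is past the 28th, so '4th Saturday' doesn't fit.
Last Saturday of September 2017: September 30, 2017.
Last Saturday of October 2017: October 28, 2017.
Last Saturday of November 2017: November 25, 2017.
Last Saturday of December 2017: December 30, 2017.

December 30, 2017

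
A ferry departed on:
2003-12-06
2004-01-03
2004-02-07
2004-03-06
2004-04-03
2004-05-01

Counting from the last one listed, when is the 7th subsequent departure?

2004-12-04

All dates are Saturdays, 28, 35, 28, 28, 28 days apart.
Specifically, the 1st Saturday of each month.
June 2004 — 1st Saturday is 2004-06-05.
July 2004 — 1st Saturday is 2004-07-03.
August 2004 — 1st Saturday is 2004-08-07.
September 2004 — 1st Saturday is 2004-09-04.
October 2004 — 1st Saturday is 2004-10-02.
1st Saturday of November 2004: 2004-11-06.
1st Saturday of December 2004: 2004-12-04.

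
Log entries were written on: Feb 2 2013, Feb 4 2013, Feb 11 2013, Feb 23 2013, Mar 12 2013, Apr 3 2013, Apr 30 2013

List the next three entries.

Gaps: 2, 7, 12, 17, 22, 27 days — each gap is 5 larger than the previous one.
Next gap: 32 days. Apr 30 2013 + 32 days = Jun 1 2013.
Next gap: 37 days. Jun 1 2013 + 37 days = Jul 8 2013.
Next gap: 42 days. Jul 8 2013 + 42 days = Aug 19 2013.

Jun 1 2013, Jul 8 2013, Aug 19 2013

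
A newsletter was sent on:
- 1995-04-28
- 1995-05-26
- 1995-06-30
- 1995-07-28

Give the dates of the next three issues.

1995-08-25, 1995-09-29, 1995-10-27

All Fridays; the gaps (28, 35, 28) vary with month length.
This is the last Friday of each month.
August 1995 ends with Friday 1995-08-25.
Last Friday of September 1995: 1995-09-29.
October 1995 ends with Friday 1995-10-27.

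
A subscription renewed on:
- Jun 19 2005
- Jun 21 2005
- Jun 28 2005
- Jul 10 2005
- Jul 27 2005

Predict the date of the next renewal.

Aug 18 2005

Intervals are 2, 7, 12, 17 days — an arithmetic progression with common difference 5.
Next gap: 22 days. Jul 27 2005 + 22 days = Aug 18 2005.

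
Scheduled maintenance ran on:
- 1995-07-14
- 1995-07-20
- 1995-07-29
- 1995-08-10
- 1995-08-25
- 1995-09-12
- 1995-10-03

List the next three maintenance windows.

The spacing grows by 3 each time: 6, 9, 12, 15, 18, 21 days.
Next gap: 24 days. 1995-10-03 + 24 days = 1995-10-27.
Next gap: 27 days. 1995-10-27 + 27 days = 1995-11-23.
Next gap: 30 days. 1995-11-23 + 30 days = 1995-12-23.

1995-10-27, 1995-11-23, 1995-12-23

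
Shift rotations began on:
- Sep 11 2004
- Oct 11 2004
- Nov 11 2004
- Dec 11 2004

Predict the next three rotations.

Jan 11 2005, Feb 11 2005, Mar 11 2005

Each date is the 11th; the gaps (30, 31, 30) track the month lengths.
The rule is the 11th of each month.
January 2005: Jan 11 2005.
Next: February 2005 → Feb 11 2005.
March 2005: Mar 11 2005.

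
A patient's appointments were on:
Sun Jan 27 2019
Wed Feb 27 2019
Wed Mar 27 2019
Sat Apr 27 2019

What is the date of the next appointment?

Mon May 27 2019

Gaps: 31, 28, 31 days — not constant. Every event is on the 27th of the month.
Pattern: the 27th of each month.
May 2019: Mon May 27 2019.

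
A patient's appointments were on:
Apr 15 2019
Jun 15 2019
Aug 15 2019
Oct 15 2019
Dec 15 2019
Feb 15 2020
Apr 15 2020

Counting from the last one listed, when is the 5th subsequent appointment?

Each date is the 15th; the gaps (61, 61, 61, 61, 62, 60) track the month lengths.
The rule is the 15th of every 2 months.
Next: June 2020 → Jun 15 2020.
August 2020: Aug 15 2020.
Next: October 2020 → Oct 15 2020.
December 2020: Dec 15 2020.
Next: February 2021 → Feb 15 2021.

Feb 15 2021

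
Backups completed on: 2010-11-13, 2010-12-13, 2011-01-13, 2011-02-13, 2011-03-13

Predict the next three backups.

2011-04-13, 2011-05-13, 2011-06-13

Each date is the 13th; the gaps (30, 31, 31, 28) track the month lengths.
The rule is the 13th of each month.
April 2011: 2011-04-13.
May 2011: 2011-05-13.
June 2011: 2011-06-13.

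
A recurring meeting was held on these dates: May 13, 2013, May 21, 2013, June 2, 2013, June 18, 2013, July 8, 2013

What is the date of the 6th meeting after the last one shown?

Gaps: 8, 12, 16, 20 days — each gap is 4 larger than the previous one.
Next gap: 24 days. July 8, 2013 + 24 days = August 1, 2013.
Next gap: 28 days. August 1, 2013 + 28 days = August 29, 2013.
Next gap: 32 days. August 29, 2013 + 32 days = September 30, 2013.
Next gap: 36 days. September 30, 2013 + 36 days = November 5, 2013.
Next gap: 40 days. November 5, 2013 + 40 days = December 15, 2013.
Next gap: 44 days. December 15, 2013 + 44 days = January 28, 2014.

January 28, 2014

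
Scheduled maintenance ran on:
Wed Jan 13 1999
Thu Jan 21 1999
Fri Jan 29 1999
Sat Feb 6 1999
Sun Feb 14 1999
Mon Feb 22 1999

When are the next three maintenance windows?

Tue Mar 2 1999, Wed Mar 10 1999, Thu Mar 18 1999

Every event comes 8 days after the last (8, 8, 8, 8, 8).
Mon Feb 22 1999 + 8 days = Tue Mar 2 1999.
Tue Mar 2 1999 + 8 days = Wed Mar 10 1999.
Wed Mar 10 1999 + 8 days = Thu Mar 18 1999.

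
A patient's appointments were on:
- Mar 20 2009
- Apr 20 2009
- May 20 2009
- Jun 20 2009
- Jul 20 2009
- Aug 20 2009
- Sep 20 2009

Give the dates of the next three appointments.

Oct 20 2009, Nov 20 2009, Dec 20 2009

Gaps: 31, 30, 31, 30, 31, 31 days — not constant. Every event is on the 20th of the month.
Pattern: the 20th of each month.
Next: October 2009 → Oct 20 2009.
Next: November 2009 → Nov 20 2009.
December 2009: Dec 20 2009.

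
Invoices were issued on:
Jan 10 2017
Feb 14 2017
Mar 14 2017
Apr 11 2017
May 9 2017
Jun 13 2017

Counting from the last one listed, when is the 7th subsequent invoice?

Jan 9 2018

These are Tuesdays at 28- or 35-day spacing (35, 28, 28, 28, 35).
The pattern: 2nd Tuesday of the month.
July 2017 — 2nd Tuesday is Jul 11 2017.
August 2017 — 2nd Tuesday is Aug 8 2017.
2nd Tuesday of September 2017: Sep 12 2017.
October 2017 — 2nd Tuesday is Oct 10 2017.
November 2017 — 2nd Tuesday is Nov 14 2017.
2nd Tuesday of December 2017: Dec 12 2017.
January 2018 — 2nd Tuesday is Jan 9 2018.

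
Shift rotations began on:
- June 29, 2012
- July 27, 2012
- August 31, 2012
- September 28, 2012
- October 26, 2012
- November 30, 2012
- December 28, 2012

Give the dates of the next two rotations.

January 25, 2013; February 22, 2013

Every date is a Friday; gaps 28, 35, 28, 28, 35, 28 days.
Each is the last Friday of its month (at least one falls on the 29th or later, ruling out '4th Friday').
January 2013 ends with Friday January 25, 2013.
February 2013 ends with Friday February 22, 2013.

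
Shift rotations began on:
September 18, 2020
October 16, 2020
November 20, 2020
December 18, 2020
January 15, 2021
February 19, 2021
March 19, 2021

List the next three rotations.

April 16, 2021; May 21, 2021; June 18, 2021

Gaps: 28, 35, 28, 28, 35, 28 days — a mix of 28 and 35. Every date is a Friday.
Each is the 3rd Friday of its month.
April 2021 — 3rd Friday is April 16, 2021.
3rd Friday of May 2021: May 21, 2021.
June 2021 — 3rd Friday is June 18, 2021.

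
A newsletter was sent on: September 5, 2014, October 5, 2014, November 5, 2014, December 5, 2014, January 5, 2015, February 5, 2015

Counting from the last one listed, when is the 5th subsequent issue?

July 5, 2015

Each date is the 5th; the gaps (30, 31, 30, 31, 31) track the month lengths.
The rule is the 5th of each month.
March 2015: March 5, 2015.
April 2015: April 5, 2015.
May 2015: May 5, 2015.
Next: June 2015 → June 5, 2015.
Next: July 2015 → July 5, 2015.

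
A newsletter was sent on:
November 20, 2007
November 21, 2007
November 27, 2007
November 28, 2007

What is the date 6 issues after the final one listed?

Every event lands on a Tuesday or Wednesday (gaps cycle 1, 6, 1).
So the schedule is: every Tuesday and Wednesday.
Next Tuesday: December 4, 2007.
The following Wednesday is December 5, 2007.
Next Tuesday: December 11, 2007.
The following Wednesday is December 12, 2007.
Next Tuesday: December 18, 2007.
Next Wednesday: December 19, 2007.

December 19, 2007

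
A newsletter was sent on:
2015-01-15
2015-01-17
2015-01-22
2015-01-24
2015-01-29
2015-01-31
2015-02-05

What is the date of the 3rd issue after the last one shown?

2015-02-14

Every event lands on a Thursday or Saturday (gaps cycle 2, 5, 2, 5, 2, 5).
So the schedule is: every Thursday and Saturday.
Next Saturday: 2015-02-07.
Next Thursday: 2015-02-12.
The following Saturday is 2015-02-14.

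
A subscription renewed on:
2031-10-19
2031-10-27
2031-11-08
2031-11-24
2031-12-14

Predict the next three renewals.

The spacing grows by 4 each time: 8, 12, 16, 20 days.
Next gap: 24 days. 2031-12-14 + 24 days = 2032-01-07.
Next gap: 28 days. 2032-01-07 + 28 days = 2032-02-04.
Next gap: 32 days. 2032-02-04 + 32 days = 2032-03-07.

2032-01-07, 2032-02-04, 2032-03-07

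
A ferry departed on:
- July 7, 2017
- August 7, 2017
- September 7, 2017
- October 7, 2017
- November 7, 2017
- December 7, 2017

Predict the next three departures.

January 7, 2018; February 7, 2018; March 7, 2018

Each date is the 7th; the gaps (31, 31, 30, 31, 30) track the month lengths.
The rule is the 7th of each month.
January 2018: January 7, 2018.
February 2018: February 7, 2018.
Next: March 2018 → March 7, 2018.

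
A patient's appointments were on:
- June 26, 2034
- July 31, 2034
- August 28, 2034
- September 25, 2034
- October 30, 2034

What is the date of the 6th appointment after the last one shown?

April 30, 2035

These are Mondays with 35, 28, 28, 35-day gaps.
Each is the final Monday of its month — July 31, 2034 is past the 28th, so '4th Monday' doesn't fit.
Last Monday of November 2034: November 27, 2034.
December 2034 ends with Monday December 25, 2034.
January 2035 ends with Monday January 29, 2035.
Last Monday of February 2035: February 26, 2035.
Last Monday of March 2035: March 26, 2035.
Last Monday of April 2035: April 30, 2035.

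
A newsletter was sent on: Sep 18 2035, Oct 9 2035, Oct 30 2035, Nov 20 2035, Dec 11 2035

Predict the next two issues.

The spacing is 21, 21, 21, 21 days — always 21 days.
Dec 11 2035 + 21 days = Jan 1 2036.
Jan 1 2036 + 21 days = Jan 22 2036.

Jan 1 2036, Jan 22 2036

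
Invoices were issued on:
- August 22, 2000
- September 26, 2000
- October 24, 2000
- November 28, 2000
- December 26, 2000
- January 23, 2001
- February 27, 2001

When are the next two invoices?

All dates are Tuesdays, 35, 28, 35, 28, 28, 35 days apart.
Specifically, the 4th Tuesday of each month.
4th Tuesday of March 2001: March 27, 2001.
April 2001 — 4th Tuesday is April 24, 2001.

March 27, 2001; April 24, 2001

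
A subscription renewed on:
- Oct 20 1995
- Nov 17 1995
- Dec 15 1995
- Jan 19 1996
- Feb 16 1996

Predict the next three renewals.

Mar 15 1996, Apr 19 1996, May 17 1996

Gaps: 28, 28, 35, 28 days — a mix of 28 and 35. Every date is a Friday.
Each is the 3rd Friday of its month.
March 1996 — 3rd Friday is Mar 15 1996.
3rd Friday of April 1996: Apr 19 1996.
3rd Friday of May 1996: May 17 1996.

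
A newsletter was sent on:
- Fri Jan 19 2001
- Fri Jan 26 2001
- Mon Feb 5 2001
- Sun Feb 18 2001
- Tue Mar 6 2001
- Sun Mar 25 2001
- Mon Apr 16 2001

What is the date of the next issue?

Fri May 11 2001

Intervals are 7, 10, 13, 16, 19, 22 days — an arithmetic progression with common difference 3.
Next gap: 25 days. Mon Apr 16 2001 + 25 days = Fri May 11 2001.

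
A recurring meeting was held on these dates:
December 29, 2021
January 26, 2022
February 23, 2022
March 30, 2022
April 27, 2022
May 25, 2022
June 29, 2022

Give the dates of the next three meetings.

These are Wednesdays with 28, 28, 35, 28, 28, 35-day gaps.
Each is the final Wednesday of its month — December 29, 2021 is past the 28th, so '4th Wednesday' doesn't fit.
July 2022 ends with Wednesday July 27, 2022.
August 2022 ends with Wednesday August 31, 2022.
Last Wednesday of September 2022: September 28, 2022.

July 27, 2022; August 31, 2022; September 28, 2022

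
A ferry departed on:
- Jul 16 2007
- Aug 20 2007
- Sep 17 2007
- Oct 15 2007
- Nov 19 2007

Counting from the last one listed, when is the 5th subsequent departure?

Apr 21 2008

All dates are Mondays, 35, 28, 28, 35 days apart.
Specifically, the 3rd Monday of each month.
December 2007 — 3rd Monday is Dec 17 2007.
3rd Monday of January 2008: Jan 21 2008.
3rd Monday of February 2008: Feb 18 2008.
March 2008 — 3rd Monday is Mar 17 2008.
April 2008 — 3rd Monday is Apr 21 2008.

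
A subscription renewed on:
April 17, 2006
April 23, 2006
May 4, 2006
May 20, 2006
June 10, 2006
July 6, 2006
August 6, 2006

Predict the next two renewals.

September 11, 2006; October 22, 2006

Intervals are 6, 11, 16, 21, 26, 31 days — an arithmetic progression with common difference 5.
Next gap: 36 days. August 6, 2006 + 36 days = September 11, 2006.
Next gap: 41 days. September 11, 2006 + 41 days = October 22, 2006.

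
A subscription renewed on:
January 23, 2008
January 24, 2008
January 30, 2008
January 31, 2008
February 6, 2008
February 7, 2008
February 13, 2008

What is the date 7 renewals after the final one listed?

March 6, 2008

The gap pattern 1, 6, 1, 6, 1, 6 repeats every 2 events.
These are the Wednesdays and Thursdays of each week.
Next Thursday: February 14, 2008.
The following Wednesday is February 20, 2008.
The following Thursday is February 21, 2008.
The following Wednesday is February 27, 2008.
The following Thursday is February 28, 2008.
Next Wednesday: March 5, 2008.
Next Thursday: March 6, 2008.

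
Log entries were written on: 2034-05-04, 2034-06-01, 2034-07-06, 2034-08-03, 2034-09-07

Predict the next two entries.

2034-10-05, 2034-11-02

These are Thursdays at 28- or 35-day spacing (28, 35, 28, 35).
The pattern: 1st Thursday of the month.
1st Thursday of October 2034: 2034-10-05.
1st Thursday of November 2034: 2034-11-02.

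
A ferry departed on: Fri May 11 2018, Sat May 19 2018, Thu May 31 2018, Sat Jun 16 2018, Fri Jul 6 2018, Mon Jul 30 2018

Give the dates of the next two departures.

Mon Aug 27 2018, Fri Sep 28 2018

Gaps: 8, 12, 16, 20, 24 days — each gap is 4 larger than the previous one.
Next gap: 28 days. Mon Jul 30 2018 + 28 days = Mon Aug 27 2018.
Next gap: 32 days. Mon Aug 27 2018 + 32 days = Fri Sep 28 2018.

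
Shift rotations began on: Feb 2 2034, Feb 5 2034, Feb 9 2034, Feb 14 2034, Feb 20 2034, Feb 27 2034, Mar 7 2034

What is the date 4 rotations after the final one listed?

Gaps: 3, 4, 5, 6, 7, 8 days — each gap is 1 larger than the previous one.
Next gap: 9 days. Mar 7 2034 + 9 days = Mar 16 2034.
Next gap: 10 days. Mar 16 2034 + 10 days = Mar 26 2034.
Next gap: 11 days. Mar 26 2034 + 11 days = Apr 6 2034.
Next gap: 12 days. Apr 6 2034 + 12 days = Apr 18 2034.

Apr 18 2034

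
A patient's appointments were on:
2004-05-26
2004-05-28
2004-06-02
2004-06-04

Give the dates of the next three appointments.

2004-06-09, 2004-06-11, 2004-06-16

The gap pattern 2, 5, 2 repeats every 2 events.
These are the Wednesdays and Fridays of each week.
Next Wednesday: 2004-06-09.
Next Friday: 2004-06-11.
The following Wednesday is 2004-06-16.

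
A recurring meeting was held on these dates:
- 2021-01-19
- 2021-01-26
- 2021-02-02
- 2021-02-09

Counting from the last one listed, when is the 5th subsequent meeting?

2021-03-16

The spacing is 7, 7, 7 days — always 7 days.
2021-02-09 + 7 days = 2021-02-16.
2021-02-16 + 7 days = 2021-02-23.
2021-02-23 + 7 days = 2021-03-02.
2021-03-02 + 7 days = 2021-03-09.
2021-03-09 + 7 days = 2021-03-16.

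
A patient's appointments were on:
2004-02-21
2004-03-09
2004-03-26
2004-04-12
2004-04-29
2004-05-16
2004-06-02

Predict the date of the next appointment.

2004-06-19

Gaps between consecutive events: 17, 17, 17, 17, 17, 17 days — a constant 17-day interval.
2004-06-02 + 17 days = 2004-06-19.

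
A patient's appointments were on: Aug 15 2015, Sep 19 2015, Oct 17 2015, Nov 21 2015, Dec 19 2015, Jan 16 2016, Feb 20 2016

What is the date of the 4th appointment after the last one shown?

Jun 18 2016

These are Saturdays at 28- or 35-day spacing (35, 28, 35, 28, 28, 35).
The pattern: 3rd Saturday of the month.
March 2016 — 3rd Saturday is Mar 19 2016.
3rd Saturday of April 2016: Apr 16 2016.
May 2016 — 3rd Saturday is May 21 2016.
3rd Saturday of June 2016: Jun 18 2016.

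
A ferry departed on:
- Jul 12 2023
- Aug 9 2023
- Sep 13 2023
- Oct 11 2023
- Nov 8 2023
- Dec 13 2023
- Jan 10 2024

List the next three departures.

Feb 14 2024, Mar 13 2024, Apr 10 2024

Gaps: 28, 35, 28, 28, 35, 28 days — a mix of 28 and 35. Every date is a Wednesday.
Each is the 2nd Wednesday of its month.
2nd Wednesday of February 2024: Feb 14 2024.
March 2024 — 2nd Wednesday is Mar 13 2024.
2nd Wednesday of April 2024: Apr 10 2024.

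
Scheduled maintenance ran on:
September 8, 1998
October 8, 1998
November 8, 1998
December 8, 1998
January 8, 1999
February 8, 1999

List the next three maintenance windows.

Gaps: 30, 31, 30, 31, 31 days — not constant. Every event is on the 8th of the month.
Pattern: the 8th of each month.
Next: March 1999 → March 8, 1999.
Next: April 1999 → April 8, 1999.
May 1999: May 8, 1999.

March 8, 1999; April 8, 1999; May 8, 1999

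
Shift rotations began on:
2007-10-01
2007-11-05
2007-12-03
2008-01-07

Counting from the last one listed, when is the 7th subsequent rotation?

All dates are Mondays, 35, 28, 35 days apart.
Specifically, the 1st Monday of each month.
1st Monday of February 2008: 2008-02-04.
1st Monday of March 2008: 2008-03-03.
1st Monday of April 2008: 2008-04-07.
1st Monday of May 2008: 2008-05-05.
June 2008 — 1st Monday is 2008-06-02.
July 2008 — 1st Monday is 2008-07-07.
August 2008 — 1st Monday is 2008-08-04.

2008-08-04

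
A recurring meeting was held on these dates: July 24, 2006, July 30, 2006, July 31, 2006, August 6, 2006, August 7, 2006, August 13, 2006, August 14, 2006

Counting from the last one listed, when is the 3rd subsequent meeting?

The gap pattern 6, 1, 6, 1, 6, 1 repeats every 2 events.
These are the Mondays and Sundays of each week.
Next Sunday: August 20, 2006.
Next Monday: August 21, 2006.
The following Sunday is August 27, 2006.

August 27, 2006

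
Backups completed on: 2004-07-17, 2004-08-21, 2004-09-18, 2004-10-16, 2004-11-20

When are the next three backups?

These are Saturdays at 28- or 35-day spacing (35, 28, 28, 35).
The pattern: 3rd Saturday of the month.
December 2004 — 3rd Saturday is 2004-12-18.
3rd Saturday of January 2005: 2005-01-15.
February 2005 — 3rd Saturday is 2005-02-19.

2004-12-18, 2005-01-15, 2005-02-19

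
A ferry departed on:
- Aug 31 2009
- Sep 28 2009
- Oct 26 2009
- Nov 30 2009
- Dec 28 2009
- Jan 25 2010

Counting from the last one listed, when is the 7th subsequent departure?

Aug 30 2010

These are Mondays with 28, 28, 35, 28, 28-day gaps.
Each is the final Monday of its month — Aug 31 2009 is past the 28th, so '4th Monday' doesn't fit.
Last Monday of February 2010: Feb 22 2010.
Last Monday of March 2010: Mar 29 2010.
April 2010 ends with Monday Apr 26 2010.
May 2010 ends with Monday May 31 2010.
June 2010 ends with Monday Jun 28 2010.
Last Monday of July 2010: Jul 26 2010.
Last Monday of August 2010: Aug 30 2010.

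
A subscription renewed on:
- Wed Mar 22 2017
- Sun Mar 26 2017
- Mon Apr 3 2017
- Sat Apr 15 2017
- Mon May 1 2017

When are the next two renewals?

Gaps: 4, 8, 12, 16 days — each gap is 4 larger than the previous one.
Next gap: 20 days. Mon May 1 2017 + 20 days = Sun May 21 2017.
Next gap: 24 days. Sun May 21 2017 + 24 days = Wed Jun 14 2017.

Sun May 21 2017, Wed Jun 14 2017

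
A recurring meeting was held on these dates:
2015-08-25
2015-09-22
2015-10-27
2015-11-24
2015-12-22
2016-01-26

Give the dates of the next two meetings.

These are Tuesdays at 28- or 35-day spacing (28, 35, 28, 28, 35).
The pattern: 4th Tuesday of the month.
4th Tuesday of February 2016: 2016-02-23.
4th Tuesday of March 2016: 2016-03-22.

2016-02-23, 2016-03-22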